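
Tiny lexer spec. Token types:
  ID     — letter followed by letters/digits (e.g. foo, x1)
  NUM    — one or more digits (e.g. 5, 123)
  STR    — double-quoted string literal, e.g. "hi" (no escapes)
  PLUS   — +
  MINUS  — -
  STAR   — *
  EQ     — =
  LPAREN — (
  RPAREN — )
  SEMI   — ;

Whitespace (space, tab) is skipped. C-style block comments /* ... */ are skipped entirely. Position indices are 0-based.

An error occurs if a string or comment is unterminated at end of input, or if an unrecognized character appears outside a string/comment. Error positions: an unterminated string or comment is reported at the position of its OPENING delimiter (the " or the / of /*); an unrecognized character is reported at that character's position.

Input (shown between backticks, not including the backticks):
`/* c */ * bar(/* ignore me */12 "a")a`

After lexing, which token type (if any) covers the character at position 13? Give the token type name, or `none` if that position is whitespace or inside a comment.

pos=0: enter COMMENT mode (saw '/*')
exit COMMENT mode (now at pos=7)
pos=8: emit STAR '*'
pos=10: emit ID 'bar' (now at pos=13)
pos=13: emit LPAREN '('
pos=14: enter COMMENT mode (saw '/*')
exit COMMENT mode (now at pos=29)
pos=29: emit NUM '12' (now at pos=31)
pos=32: enter STRING mode
pos=32: emit STR "a" (now at pos=35)
pos=35: emit RPAREN ')'
pos=36: emit ID 'a' (now at pos=37)
DONE. 7 tokens: [STAR, ID, LPAREN, NUM, STR, RPAREN, ID]
Position 13: char is '(' -> LPAREN

Answer: LPAREN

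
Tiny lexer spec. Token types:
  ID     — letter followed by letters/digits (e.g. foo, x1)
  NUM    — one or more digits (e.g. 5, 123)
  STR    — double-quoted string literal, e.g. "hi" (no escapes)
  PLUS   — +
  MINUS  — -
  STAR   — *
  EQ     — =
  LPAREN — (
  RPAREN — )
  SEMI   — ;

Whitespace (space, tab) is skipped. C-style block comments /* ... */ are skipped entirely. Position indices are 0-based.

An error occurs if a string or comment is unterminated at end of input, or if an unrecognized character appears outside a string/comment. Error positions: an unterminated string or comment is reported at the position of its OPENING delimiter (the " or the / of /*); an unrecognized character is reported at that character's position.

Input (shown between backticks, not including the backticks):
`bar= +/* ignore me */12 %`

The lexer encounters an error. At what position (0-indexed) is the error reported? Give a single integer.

pos=0: emit ID 'bar' (now at pos=3)
pos=3: emit EQ '='
pos=5: emit PLUS '+'
pos=6: enter COMMENT mode (saw '/*')
exit COMMENT mode (now at pos=21)
pos=21: emit NUM '12' (now at pos=23)
pos=24: ERROR — unrecognized char '%'

Answer: 24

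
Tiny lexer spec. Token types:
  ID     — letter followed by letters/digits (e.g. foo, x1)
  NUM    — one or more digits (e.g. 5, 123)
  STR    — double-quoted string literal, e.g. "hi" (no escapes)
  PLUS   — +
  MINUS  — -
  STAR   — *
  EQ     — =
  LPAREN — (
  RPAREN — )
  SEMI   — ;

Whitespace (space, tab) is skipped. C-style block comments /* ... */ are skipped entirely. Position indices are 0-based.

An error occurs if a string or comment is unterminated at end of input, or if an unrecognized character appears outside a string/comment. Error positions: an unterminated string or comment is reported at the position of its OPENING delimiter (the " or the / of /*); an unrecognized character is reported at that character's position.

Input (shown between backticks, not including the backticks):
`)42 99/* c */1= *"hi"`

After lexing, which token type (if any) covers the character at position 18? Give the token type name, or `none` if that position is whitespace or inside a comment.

Answer: STR

Derivation:
pos=0: emit RPAREN ')'
pos=1: emit NUM '42' (now at pos=3)
pos=4: emit NUM '99' (now at pos=6)
pos=6: enter COMMENT mode (saw '/*')
exit COMMENT mode (now at pos=13)
pos=13: emit NUM '1' (now at pos=14)
pos=14: emit EQ '='
pos=16: emit STAR '*'
pos=17: enter STRING mode
pos=17: emit STR "hi" (now at pos=21)
DONE. 7 tokens: [RPAREN, NUM, NUM, NUM, EQ, STAR, STR]
Position 18: char is 'h' -> STR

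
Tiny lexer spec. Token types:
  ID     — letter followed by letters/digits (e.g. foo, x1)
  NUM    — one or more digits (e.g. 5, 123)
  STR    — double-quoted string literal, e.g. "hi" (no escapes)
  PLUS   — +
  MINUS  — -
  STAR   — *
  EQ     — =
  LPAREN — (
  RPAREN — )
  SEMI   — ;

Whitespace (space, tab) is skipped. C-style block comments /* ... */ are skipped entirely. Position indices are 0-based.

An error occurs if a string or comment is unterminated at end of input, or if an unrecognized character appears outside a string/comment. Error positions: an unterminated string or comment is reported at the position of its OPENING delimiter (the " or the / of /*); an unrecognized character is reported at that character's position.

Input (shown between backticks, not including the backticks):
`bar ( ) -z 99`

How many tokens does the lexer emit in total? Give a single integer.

Answer: 6

Derivation:
pos=0: emit ID 'bar' (now at pos=3)
pos=4: emit LPAREN '('
pos=6: emit RPAREN ')'
pos=8: emit MINUS '-'
pos=9: emit ID 'z' (now at pos=10)
pos=11: emit NUM '99' (now at pos=13)
DONE. 6 tokens: [ID, LPAREN, RPAREN, MINUS, ID, NUM]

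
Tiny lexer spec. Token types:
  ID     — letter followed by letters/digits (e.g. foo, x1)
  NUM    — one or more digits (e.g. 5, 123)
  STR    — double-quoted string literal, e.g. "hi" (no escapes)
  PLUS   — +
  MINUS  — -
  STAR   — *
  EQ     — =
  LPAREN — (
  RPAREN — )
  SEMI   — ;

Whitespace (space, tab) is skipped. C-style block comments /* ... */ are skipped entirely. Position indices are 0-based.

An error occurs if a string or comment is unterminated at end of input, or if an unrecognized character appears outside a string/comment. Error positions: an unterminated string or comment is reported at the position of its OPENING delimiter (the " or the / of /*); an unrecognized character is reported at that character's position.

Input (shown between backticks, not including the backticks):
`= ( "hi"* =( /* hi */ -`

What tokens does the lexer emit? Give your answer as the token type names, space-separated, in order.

Answer: EQ LPAREN STR STAR EQ LPAREN MINUS

Derivation:
pos=0: emit EQ '='
pos=2: emit LPAREN '('
pos=4: enter STRING mode
pos=4: emit STR "hi" (now at pos=8)
pos=8: emit STAR '*'
pos=10: emit EQ '='
pos=11: emit LPAREN '('
pos=13: enter COMMENT mode (saw '/*')
exit COMMENT mode (now at pos=21)
pos=22: emit MINUS '-'
DONE. 7 tokens: [EQ, LPAREN, STR, STAR, EQ, LPAREN, MINUS]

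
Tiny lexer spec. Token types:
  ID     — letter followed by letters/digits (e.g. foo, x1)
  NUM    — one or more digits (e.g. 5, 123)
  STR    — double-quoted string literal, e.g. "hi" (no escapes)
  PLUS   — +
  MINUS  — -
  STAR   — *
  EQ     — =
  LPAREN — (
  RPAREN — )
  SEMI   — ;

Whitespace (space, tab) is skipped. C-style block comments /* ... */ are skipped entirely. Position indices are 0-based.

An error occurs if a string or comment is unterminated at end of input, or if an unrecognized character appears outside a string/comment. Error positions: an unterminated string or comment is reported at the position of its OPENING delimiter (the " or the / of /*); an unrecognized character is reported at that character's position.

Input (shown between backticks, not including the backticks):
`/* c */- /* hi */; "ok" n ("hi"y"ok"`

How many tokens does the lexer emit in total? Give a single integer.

pos=0: enter COMMENT mode (saw '/*')
exit COMMENT mode (now at pos=7)
pos=7: emit MINUS '-'
pos=9: enter COMMENT mode (saw '/*')
exit COMMENT mode (now at pos=17)
pos=17: emit SEMI ';'
pos=19: enter STRING mode
pos=19: emit STR "ok" (now at pos=23)
pos=24: emit ID 'n' (now at pos=25)
pos=26: emit LPAREN '('
pos=27: enter STRING mode
pos=27: emit STR "hi" (now at pos=31)
pos=31: emit ID 'y' (now at pos=32)
pos=32: enter STRING mode
pos=32: emit STR "ok" (now at pos=36)
DONE. 8 tokens: [MINUS, SEMI, STR, ID, LPAREN, STR, ID, STR]

Answer: 8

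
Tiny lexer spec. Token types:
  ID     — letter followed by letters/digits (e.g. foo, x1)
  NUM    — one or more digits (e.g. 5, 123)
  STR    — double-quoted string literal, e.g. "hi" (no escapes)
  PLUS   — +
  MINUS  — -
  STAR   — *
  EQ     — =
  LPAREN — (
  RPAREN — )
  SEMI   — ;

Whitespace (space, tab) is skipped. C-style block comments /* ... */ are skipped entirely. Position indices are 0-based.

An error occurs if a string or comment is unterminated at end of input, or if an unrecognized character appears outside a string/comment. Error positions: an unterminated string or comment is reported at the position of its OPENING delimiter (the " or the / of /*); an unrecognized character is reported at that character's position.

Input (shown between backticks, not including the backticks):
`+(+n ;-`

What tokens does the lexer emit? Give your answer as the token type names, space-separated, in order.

pos=0: emit PLUS '+'
pos=1: emit LPAREN '('
pos=2: emit PLUS '+'
pos=3: emit ID 'n' (now at pos=4)
pos=5: emit SEMI ';'
pos=6: emit MINUS '-'
DONE. 6 tokens: [PLUS, LPAREN, PLUS, ID, SEMI, MINUS]

Answer: PLUS LPAREN PLUS ID SEMI MINUS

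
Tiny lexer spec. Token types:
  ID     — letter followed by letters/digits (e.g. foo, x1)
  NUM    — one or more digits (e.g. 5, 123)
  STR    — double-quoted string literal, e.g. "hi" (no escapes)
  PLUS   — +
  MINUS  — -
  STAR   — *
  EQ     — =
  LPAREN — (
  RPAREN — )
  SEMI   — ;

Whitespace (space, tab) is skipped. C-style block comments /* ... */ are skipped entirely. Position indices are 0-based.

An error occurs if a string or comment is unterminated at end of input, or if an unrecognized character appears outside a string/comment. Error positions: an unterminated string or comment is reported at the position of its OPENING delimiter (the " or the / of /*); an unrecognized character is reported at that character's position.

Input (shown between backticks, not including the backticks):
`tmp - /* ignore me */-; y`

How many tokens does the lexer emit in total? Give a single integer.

pos=0: emit ID 'tmp' (now at pos=3)
pos=4: emit MINUS '-'
pos=6: enter COMMENT mode (saw '/*')
exit COMMENT mode (now at pos=21)
pos=21: emit MINUS '-'
pos=22: emit SEMI ';'
pos=24: emit ID 'y' (now at pos=25)
DONE. 5 tokens: [ID, MINUS, MINUS, SEMI, ID]

Answer: 5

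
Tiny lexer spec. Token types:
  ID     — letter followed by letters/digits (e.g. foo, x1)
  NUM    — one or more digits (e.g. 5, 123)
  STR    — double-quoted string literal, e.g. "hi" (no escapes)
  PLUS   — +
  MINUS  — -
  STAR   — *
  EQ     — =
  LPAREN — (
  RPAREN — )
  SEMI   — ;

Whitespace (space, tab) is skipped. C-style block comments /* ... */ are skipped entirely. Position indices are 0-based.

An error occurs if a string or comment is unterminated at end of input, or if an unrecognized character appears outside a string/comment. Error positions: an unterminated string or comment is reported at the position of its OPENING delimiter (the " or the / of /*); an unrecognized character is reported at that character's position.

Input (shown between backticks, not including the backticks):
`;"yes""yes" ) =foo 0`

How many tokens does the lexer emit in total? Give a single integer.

Answer: 7

Derivation:
pos=0: emit SEMI ';'
pos=1: enter STRING mode
pos=1: emit STR "yes" (now at pos=6)
pos=6: enter STRING mode
pos=6: emit STR "yes" (now at pos=11)
pos=12: emit RPAREN ')'
pos=14: emit EQ '='
pos=15: emit ID 'foo' (now at pos=18)
pos=19: emit NUM '0' (now at pos=20)
DONE. 7 tokens: [SEMI, STR, STR, RPAREN, EQ, ID, NUM]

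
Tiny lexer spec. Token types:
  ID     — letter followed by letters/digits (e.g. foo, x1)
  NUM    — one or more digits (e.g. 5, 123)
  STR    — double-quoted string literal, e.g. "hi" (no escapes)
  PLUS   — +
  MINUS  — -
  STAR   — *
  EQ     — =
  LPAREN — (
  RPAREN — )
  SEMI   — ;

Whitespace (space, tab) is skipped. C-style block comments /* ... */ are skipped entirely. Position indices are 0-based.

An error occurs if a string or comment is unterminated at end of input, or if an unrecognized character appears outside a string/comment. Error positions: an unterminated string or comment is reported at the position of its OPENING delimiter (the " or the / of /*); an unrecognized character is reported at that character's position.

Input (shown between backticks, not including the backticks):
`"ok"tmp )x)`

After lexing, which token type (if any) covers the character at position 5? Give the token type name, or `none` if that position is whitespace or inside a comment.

Answer: ID

Derivation:
pos=0: enter STRING mode
pos=0: emit STR "ok" (now at pos=4)
pos=4: emit ID 'tmp' (now at pos=7)
pos=8: emit RPAREN ')'
pos=9: emit ID 'x' (now at pos=10)
pos=10: emit RPAREN ')'
DONE. 5 tokens: [STR, ID, RPAREN, ID, RPAREN]
Position 5: char is 'm' -> ID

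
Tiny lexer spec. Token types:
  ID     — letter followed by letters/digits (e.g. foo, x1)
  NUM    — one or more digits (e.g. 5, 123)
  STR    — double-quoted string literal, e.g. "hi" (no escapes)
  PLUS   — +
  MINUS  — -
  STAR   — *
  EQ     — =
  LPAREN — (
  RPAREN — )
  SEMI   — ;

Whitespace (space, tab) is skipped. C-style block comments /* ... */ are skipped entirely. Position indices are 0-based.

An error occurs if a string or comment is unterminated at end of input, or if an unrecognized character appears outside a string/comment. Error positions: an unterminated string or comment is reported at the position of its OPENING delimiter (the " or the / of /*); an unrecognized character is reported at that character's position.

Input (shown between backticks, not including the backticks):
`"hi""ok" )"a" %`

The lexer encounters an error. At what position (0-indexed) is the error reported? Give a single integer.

Answer: 14

Derivation:
pos=0: enter STRING mode
pos=0: emit STR "hi" (now at pos=4)
pos=4: enter STRING mode
pos=4: emit STR "ok" (now at pos=8)
pos=9: emit RPAREN ')'
pos=10: enter STRING mode
pos=10: emit STR "a" (now at pos=13)
pos=14: ERROR — unrecognized char '%'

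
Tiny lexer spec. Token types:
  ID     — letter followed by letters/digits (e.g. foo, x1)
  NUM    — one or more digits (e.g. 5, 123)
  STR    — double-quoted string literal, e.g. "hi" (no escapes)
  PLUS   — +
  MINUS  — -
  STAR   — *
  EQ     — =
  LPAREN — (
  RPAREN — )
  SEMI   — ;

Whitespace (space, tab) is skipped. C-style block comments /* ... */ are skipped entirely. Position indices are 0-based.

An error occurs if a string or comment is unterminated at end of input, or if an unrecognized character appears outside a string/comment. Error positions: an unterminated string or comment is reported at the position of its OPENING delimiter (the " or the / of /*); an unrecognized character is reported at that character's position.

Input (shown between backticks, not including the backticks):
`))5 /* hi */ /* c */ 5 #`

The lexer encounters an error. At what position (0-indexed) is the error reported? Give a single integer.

pos=0: emit RPAREN ')'
pos=1: emit RPAREN ')'
pos=2: emit NUM '5' (now at pos=3)
pos=4: enter COMMENT mode (saw '/*')
exit COMMENT mode (now at pos=12)
pos=13: enter COMMENT mode (saw '/*')
exit COMMENT mode (now at pos=20)
pos=21: emit NUM '5' (now at pos=22)
pos=23: ERROR — unrecognized char '#'

Answer: 23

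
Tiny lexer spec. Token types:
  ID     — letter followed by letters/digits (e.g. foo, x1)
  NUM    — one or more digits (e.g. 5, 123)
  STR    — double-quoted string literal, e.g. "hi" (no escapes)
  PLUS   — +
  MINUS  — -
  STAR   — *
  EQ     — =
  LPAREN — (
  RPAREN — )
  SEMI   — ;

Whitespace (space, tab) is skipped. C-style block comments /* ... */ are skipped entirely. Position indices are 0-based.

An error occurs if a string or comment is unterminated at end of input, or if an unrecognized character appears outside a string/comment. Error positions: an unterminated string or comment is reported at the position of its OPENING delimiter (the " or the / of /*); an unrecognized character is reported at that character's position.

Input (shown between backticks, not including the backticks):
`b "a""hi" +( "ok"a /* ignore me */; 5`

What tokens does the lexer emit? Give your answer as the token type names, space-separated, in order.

pos=0: emit ID 'b' (now at pos=1)
pos=2: enter STRING mode
pos=2: emit STR "a" (now at pos=5)
pos=5: enter STRING mode
pos=5: emit STR "hi" (now at pos=9)
pos=10: emit PLUS '+'
pos=11: emit LPAREN '('
pos=13: enter STRING mode
pos=13: emit STR "ok" (now at pos=17)
pos=17: emit ID 'a' (now at pos=18)
pos=19: enter COMMENT mode (saw '/*')
exit COMMENT mode (now at pos=34)
pos=34: emit SEMI ';'
pos=36: emit NUM '5' (now at pos=37)
DONE. 9 tokens: [ID, STR, STR, PLUS, LPAREN, STR, ID, SEMI, NUM]

Answer: ID STR STR PLUS LPAREN STR ID SEMI NUM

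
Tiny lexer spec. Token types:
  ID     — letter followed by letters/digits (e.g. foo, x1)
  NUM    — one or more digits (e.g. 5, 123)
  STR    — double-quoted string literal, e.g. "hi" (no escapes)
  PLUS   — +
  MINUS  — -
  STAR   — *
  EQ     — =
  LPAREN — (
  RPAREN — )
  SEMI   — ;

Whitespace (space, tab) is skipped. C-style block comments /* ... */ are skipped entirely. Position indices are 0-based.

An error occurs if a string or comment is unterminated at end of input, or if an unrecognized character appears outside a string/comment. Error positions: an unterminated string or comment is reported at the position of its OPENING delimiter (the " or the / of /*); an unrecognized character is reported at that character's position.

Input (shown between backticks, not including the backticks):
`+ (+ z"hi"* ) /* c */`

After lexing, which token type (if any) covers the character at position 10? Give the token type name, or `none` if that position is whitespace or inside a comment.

Answer: STAR

Derivation:
pos=0: emit PLUS '+'
pos=2: emit LPAREN '('
pos=3: emit PLUS '+'
pos=5: emit ID 'z' (now at pos=6)
pos=6: enter STRING mode
pos=6: emit STR "hi" (now at pos=10)
pos=10: emit STAR '*'
pos=12: emit RPAREN ')'
pos=14: enter COMMENT mode (saw '/*')
exit COMMENT mode (now at pos=21)
DONE. 7 tokens: [PLUS, LPAREN, PLUS, ID, STR, STAR, RPAREN]
Position 10: char is '*' -> STAR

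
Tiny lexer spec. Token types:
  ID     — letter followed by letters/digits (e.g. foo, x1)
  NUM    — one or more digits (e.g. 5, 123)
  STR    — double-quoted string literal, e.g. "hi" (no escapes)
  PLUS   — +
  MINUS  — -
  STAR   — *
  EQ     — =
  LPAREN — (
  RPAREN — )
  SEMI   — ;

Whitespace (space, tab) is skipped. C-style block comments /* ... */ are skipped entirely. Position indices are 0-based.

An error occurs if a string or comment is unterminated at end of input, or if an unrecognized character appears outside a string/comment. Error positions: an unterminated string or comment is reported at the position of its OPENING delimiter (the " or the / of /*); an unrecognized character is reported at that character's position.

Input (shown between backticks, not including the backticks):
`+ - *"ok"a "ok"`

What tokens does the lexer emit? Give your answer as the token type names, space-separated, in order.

pos=0: emit PLUS '+'
pos=2: emit MINUS '-'
pos=4: emit STAR '*'
pos=5: enter STRING mode
pos=5: emit STR "ok" (now at pos=9)
pos=9: emit ID 'a' (now at pos=10)
pos=11: enter STRING mode
pos=11: emit STR "ok" (now at pos=15)
DONE. 6 tokens: [PLUS, MINUS, STAR, STR, ID, STR]

Answer: PLUS MINUS STAR STR ID STR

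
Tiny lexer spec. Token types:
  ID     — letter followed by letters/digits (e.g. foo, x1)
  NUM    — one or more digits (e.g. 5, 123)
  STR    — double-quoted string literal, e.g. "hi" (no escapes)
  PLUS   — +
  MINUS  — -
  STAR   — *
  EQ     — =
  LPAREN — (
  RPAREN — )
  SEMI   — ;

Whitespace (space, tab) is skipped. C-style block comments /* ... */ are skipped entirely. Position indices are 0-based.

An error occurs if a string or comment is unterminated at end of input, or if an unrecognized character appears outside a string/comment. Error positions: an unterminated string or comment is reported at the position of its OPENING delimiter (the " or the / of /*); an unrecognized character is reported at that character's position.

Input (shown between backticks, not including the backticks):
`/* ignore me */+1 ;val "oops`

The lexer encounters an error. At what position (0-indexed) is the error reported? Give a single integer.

pos=0: enter COMMENT mode (saw '/*')
exit COMMENT mode (now at pos=15)
pos=15: emit PLUS '+'
pos=16: emit NUM '1' (now at pos=17)
pos=18: emit SEMI ';'
pos=19: emit ID 'val' (now at pos=22)
pos=23: enter STRING mode
pos=23: ERROR — unterminated string

Answer: 23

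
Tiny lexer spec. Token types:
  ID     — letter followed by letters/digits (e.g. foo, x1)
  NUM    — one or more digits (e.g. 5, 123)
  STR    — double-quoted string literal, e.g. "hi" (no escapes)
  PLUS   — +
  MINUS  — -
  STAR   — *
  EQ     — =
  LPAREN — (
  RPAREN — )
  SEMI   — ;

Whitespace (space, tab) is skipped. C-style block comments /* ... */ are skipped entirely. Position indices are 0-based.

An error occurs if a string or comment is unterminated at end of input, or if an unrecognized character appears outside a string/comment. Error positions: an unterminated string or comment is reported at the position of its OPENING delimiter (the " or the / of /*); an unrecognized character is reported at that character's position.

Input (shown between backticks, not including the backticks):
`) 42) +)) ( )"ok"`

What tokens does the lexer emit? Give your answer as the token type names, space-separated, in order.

pos=0: emit RPAREN ')'
pos=2: emit NUM '42' (now at pos=4)
pos=4: emit RPAREN ')'
pos=6: emit PLUS '+'
pos=7: emit RPAREN ')'
pos=8: emit RPAREN ')'
pos=10: emit LPAREN '('
pos=12: emit RPAREN ')'
pos=13: enter STRING mode
pos=13: emit STR "ok" (now at pos=17)
DONE. 9 tokens: [RPAREN, NUM, RPAREN, PLUS, RPAREN, RPAREN, LPAREN, RPAREN, STR]

Answer: RPAREN NUM RPAREN PLUS RPAREN RPAREN LPAREN RPAREN STR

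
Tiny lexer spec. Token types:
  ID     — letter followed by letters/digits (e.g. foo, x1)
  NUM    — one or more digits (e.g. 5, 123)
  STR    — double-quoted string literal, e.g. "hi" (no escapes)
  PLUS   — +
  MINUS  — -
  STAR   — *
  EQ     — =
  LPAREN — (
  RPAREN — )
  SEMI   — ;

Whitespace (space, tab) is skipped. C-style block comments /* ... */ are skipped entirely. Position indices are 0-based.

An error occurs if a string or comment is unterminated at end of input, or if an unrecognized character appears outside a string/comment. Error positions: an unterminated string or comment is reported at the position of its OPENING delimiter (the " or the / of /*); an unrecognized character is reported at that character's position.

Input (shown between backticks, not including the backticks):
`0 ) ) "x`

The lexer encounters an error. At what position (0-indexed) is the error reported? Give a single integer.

pos=0: emit NUM '0' (now at pos=1)
pos=2: emit RPAREN ')'
pos=4: emit RPAREN ')'
pos=6: enter STRING mode
pos=6: ERROR — unterminated string

Answer: 6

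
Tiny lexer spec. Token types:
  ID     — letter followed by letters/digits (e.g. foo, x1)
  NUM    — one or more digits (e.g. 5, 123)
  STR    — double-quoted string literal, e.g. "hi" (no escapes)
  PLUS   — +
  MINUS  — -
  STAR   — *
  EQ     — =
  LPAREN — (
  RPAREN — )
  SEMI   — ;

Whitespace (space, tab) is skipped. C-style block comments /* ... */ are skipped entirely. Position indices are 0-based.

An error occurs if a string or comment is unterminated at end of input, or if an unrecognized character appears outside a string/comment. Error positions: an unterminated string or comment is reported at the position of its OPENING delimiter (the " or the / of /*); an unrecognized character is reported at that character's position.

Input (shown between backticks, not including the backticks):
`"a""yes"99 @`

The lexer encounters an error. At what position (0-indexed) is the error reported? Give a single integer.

pos=0: enter STRING mode
pos=0: emit STR "a" (now at pos=3)
pos=3: enter STRING mode
pos=3: emit STR "yes" (now at pos=8)
pos=8: emit NUM '99' (now at pos=10)
pos=11: ERROR — unrecognized char '@'

Answer: 11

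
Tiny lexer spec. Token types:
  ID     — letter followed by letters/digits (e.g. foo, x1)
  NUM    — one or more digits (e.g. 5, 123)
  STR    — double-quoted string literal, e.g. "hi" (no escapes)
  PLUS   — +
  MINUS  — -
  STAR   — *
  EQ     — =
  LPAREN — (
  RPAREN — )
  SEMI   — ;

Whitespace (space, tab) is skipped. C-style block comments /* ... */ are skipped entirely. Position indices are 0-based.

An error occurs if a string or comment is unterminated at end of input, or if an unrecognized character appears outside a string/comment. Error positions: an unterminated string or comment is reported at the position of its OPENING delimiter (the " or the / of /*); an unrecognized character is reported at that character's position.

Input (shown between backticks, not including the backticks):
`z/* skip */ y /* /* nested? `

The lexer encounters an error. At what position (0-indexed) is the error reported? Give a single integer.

pos=0: emit ID 'z' (now at pos=1)
pos=1: enter COMMENT mode (saw '/*')
exit COMMENT mode (now at pos=11)
pos=12: emit ID 'y' (now at pos=13)
pos=14: enter COMMENT mode (saw '/*')
pos=14: ERROR — unterminated comment (reached EOF)

Answer: 14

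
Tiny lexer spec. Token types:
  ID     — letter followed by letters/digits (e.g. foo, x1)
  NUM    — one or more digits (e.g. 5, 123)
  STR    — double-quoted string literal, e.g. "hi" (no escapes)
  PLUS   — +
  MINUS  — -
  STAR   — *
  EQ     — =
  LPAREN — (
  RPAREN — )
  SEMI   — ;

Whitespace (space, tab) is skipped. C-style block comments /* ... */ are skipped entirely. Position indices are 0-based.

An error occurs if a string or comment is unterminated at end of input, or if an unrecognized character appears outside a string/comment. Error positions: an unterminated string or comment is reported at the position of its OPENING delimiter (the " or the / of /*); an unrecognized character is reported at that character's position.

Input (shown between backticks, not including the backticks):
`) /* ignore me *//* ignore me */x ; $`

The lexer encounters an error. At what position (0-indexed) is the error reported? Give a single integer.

pos=0: emit RPAREN ')'
pos=2: enter COMMENT mode (saw '/*')
exit COMMENT mode (now at pos=17)
pos=17: enter COMMENT mode (saw '/*')
exit COMMENT mode (now at pos=32)
pos=32: emit ID 'x' (now at pos=33)
pos=34: emit SEMI ';'
pos=36: ERROR — unrecognized char '$'

Answer: 36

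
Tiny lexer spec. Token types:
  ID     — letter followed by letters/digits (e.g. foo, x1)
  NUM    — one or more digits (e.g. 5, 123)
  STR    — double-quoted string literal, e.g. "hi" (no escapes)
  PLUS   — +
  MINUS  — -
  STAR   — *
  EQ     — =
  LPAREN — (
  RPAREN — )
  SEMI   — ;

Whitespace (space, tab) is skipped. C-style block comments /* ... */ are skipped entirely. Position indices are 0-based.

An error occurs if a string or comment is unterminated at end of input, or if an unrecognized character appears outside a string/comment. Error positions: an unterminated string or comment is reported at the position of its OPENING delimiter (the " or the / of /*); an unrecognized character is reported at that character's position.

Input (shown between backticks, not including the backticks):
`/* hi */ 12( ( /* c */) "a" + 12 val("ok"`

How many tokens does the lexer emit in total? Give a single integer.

Answer: 10

Derivation:
pos=0: enter COMMENT mode (saw '/*')
exit COMMENT mode (now at pos=8)
pos=9: emit NUM '12' (now at pos=11)
pos=11: emit LPAREN '('
pos=13: emit LPAREN '('
pos=15: enter COMMENT mode (saw '/*')
exit COMMENT mode (now at pos=22)
pos=22: emit RPAREN ')'
pos=24: enter STRING mode
pos=24: emit STR "a" (now at pos=27)
pos=28: emit PLUS '+'
pos=30: emit NUM '12' (now at pos=32)
pos=33: emit ID 'val' (now at pos=36)
pos=36: emit LPAREN '('
pos=37: enter STRING mode
pos=37: emit STR "ok" (now at pos=41)
DONE. 10 tokens: [NUM, LPAREN, LPAREN, RPAREN, STR, PLUS, NUM, ID, LPAREN, STR]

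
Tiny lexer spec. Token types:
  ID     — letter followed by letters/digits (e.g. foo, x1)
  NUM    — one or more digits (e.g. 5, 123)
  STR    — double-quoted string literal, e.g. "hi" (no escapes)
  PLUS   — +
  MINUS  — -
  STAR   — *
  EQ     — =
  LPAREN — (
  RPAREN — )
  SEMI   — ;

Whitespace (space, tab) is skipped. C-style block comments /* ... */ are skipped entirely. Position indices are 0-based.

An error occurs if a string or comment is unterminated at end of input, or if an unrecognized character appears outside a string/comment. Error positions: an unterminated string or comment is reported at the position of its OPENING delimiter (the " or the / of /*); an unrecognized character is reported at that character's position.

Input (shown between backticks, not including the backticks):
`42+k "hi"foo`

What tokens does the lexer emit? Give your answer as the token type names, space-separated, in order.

Answer: NUM PLUS ID STR ID

Derivation:
pos=0: emit NUM '42' (now at pos=2)
pos=2: emit PLUS '+'
pos=3: emit ID 'k' (now at pos=4)
pos=5: enter STRING mode
pos=5: emit STR "hi" (now at pos=9)
pos=9: emit ID 'foo' (now at pos=12)
DONE. 5 tokens: [NUM, PLUS, ID, STR, ID]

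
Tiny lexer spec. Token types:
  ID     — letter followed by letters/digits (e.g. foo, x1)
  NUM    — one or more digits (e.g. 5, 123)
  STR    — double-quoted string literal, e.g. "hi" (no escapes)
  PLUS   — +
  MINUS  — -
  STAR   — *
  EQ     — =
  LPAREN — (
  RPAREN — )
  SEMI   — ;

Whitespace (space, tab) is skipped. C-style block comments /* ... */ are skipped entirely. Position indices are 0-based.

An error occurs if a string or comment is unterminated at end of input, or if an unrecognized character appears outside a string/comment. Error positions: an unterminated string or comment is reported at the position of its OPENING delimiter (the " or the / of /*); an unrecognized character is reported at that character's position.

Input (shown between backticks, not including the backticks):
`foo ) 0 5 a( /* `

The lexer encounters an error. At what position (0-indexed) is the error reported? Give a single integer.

Answer: 13

Derivation:
pos=0: emit ID 'foo' (now at pos=3)
pos=4: emit RPAREN ')'
pos=6: emit NUM '0' (now at pos=7)
pos=8: emit NUM '5' (now at pos=9)
pos=10: emit ID 'a' (now at pos=11)
pos=11: emit LPAREN '('
pos=13: enter COMMENT mode (saw '/*')
pos=13: ERROR — unterminated comment (reached EOF)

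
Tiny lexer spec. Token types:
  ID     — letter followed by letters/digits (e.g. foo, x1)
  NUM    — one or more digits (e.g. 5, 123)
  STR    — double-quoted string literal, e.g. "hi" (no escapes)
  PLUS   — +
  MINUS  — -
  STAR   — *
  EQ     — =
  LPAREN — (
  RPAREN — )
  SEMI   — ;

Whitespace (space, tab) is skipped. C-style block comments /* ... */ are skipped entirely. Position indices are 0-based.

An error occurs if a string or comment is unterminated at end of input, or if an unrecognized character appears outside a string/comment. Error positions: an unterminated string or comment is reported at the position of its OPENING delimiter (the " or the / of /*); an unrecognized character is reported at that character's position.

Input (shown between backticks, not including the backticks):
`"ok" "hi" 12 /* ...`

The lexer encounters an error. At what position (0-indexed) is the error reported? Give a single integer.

pos=0: enter STRING mode
pos=0: emit STR "ok" (now at pos=4)
pos=5: enter STRING mode
pos=5: emit STR "hi" (now at pos=9)
pos=10: emit NUM '12' (now at pos=12)
pos=13: enter COMMENT mode (saw '/*')
pos=13: ERROR — unterminated comment (reached EOF)

Answer: 13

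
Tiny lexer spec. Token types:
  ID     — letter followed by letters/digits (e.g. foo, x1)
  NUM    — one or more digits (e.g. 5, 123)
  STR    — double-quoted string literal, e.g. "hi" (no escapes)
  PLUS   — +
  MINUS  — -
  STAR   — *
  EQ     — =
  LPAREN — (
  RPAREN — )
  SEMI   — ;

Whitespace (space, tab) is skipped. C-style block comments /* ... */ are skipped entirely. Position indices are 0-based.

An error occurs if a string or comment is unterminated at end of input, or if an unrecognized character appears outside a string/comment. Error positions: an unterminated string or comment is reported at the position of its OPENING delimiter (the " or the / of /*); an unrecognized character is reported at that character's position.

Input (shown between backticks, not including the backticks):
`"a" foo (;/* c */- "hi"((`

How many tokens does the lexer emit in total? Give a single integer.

Answer: 8

Derivation:
pos=0: enter STRING mode
pos=0: emit STR "a" (now at pos=3)
pos=4: emit ID 'foo' (now at pos=7)
pos=8: emit LPAREN '('
pos=9: emit SEMI ';'
pos=10: enter COMMENT mode (saw '/*')
exit COMMENT mode (now at pos=17)
pos=17: emit MINUS '-'
pos=19: enter STRING mode
pos=19: emit STR "hi" (now at pos=23)
pos=23: emit LPAREN '('
pos=24: emit LPAREN '('
DONE. 8 tokens: [STR, ID, LPAREN, SEMI, MINUS, STR, LPAREN, LPAREN]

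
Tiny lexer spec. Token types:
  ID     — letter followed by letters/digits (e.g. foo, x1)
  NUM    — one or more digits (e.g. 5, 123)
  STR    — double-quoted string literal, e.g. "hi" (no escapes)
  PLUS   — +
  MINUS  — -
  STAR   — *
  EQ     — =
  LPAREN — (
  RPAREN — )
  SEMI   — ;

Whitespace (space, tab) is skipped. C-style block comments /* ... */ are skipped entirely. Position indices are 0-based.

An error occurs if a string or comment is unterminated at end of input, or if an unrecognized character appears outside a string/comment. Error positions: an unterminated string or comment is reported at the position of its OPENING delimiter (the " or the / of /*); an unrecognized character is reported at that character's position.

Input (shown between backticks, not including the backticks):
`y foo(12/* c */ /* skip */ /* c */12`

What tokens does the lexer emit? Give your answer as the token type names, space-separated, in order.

pos=0: emit ID 'y' (now at pos=1)
pos=2: emit ID 'foo' (now at pos=5)
pos=5: emit LPAREN '('
pos=6: emit NUM '12' (now at pos=8)
pos=8: enter COMMENT mode (saw '/*')
exit COMMENT mode (now at pos=15)
pos=16: enter COMMENT mode (saw '/*')
exit COMMENT mode (now at pos=26)
pos=27: enter COMMENT mode (saw '/*')
exit COMMENT mode (now at pos=34)
pos=34: emit NUM '12' (now at pos=36)
DONE. 5 tokens: [ID, ID, LPAREN, NUM, NUM]

Answer: ID ID LPAREN NUM NUM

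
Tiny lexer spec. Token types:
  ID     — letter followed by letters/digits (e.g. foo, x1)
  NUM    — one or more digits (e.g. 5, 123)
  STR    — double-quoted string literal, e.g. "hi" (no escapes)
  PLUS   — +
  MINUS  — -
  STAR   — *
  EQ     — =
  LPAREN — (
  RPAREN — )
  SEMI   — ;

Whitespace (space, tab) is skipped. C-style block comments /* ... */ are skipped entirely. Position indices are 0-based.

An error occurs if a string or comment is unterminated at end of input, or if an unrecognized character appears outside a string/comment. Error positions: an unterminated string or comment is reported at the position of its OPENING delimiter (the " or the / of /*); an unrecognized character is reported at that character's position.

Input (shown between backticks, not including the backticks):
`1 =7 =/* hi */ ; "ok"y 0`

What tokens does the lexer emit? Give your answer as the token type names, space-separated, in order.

Answer: NUM EQ NUM EQ SEMI STR ID NUM

Derivation:
pos=0: emit NUM '1' (now at pos=1)
pos=2: emit EQ '='
pos=3: emit NUM '7' (now at pos=4)
pos=5: emit EQ '='
pos=6: enter COMMENT mode (saw '/*')
exit COMMENT mode (now at pos=14)
pos=15: emit SEMI ';'
pos=17: enter STRING mode
pos=17: emit STR "ok" (now at pos=21)
pos=21: emit ID 'y' (now at pos=22)
pos=23: emit NUM '0' (now at pos=24)
DONE. 8 tokens: [NUM, EQ, NUM, EQ, SEMI, STR, ID, NUM]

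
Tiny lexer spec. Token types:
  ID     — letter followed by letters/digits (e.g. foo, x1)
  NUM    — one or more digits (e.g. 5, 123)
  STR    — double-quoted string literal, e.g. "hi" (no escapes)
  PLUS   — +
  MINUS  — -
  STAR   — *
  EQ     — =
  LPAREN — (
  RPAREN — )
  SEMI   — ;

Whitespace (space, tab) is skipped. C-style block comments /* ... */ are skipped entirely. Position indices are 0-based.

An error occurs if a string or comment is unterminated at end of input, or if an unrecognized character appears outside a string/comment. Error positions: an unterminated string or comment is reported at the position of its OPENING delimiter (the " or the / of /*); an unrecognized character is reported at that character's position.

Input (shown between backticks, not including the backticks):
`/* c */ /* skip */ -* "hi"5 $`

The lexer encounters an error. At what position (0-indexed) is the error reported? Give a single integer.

pos=0: enter COMMENT mode (saw '/*')
exit COMMENT mode (now at pos=7)
pos=8: enter COMMENT mode (saw '/*')
exit COMMENT mode (now at pos=18)
pos=19: emit MINUS '-'
pos=20: emit STAR '*'
pos=22: enter STRING mode
pos=22: emit STR "hi" (now at pos=26)
pos=26: emit NUM '5' (now at pos=27)
pos=28: ERROR — unrecognized char '$'

Answer: 28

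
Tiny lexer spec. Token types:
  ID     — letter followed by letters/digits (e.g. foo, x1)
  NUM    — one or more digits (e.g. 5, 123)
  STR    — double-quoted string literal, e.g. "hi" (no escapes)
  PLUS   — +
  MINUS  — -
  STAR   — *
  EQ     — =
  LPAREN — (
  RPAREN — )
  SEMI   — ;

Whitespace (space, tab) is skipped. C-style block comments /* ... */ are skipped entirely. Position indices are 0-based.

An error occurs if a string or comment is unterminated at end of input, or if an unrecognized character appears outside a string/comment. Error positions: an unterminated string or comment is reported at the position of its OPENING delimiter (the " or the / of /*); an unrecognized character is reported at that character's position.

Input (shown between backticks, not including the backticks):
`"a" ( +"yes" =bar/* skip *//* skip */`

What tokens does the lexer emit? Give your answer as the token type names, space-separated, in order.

Answer: STR LPAREN PLUS STR EQ ID

Derivation:
pos=0: enter STRING mode
pos=0: emit STR "a" (now at pos=3)
pos=4: emit LPAREN '('
pos=6: emit PLUS '+'
pos=7: enter STRING mode
pos=7: emit STR "yes" (now at pos=12)
pos=13: emit EQ '='
pos=14: emit ID 'bar' (now at pos=17)
pos=17: enter COMMENT mode (saw '/*')
exit COMMENT mode (now at pos=27)
pos=27: enter COMMENT mode (saw '/*')
exit COMMENT mode (now at pos=37)
DONE. 6 tokens: [STR, LPAREN, PLUS, STR, EQ, ID]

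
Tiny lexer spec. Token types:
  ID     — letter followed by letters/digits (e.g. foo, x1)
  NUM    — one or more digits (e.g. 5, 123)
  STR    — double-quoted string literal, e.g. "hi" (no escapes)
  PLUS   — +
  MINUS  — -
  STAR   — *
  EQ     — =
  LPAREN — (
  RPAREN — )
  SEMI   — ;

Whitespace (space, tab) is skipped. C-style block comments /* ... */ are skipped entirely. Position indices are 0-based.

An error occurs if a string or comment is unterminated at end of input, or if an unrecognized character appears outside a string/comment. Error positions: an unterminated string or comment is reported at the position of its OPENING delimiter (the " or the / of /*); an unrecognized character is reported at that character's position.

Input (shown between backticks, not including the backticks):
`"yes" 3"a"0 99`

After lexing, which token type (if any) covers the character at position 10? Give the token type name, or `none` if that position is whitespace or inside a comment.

Answer: NUM

Derivation:
pos=0: enter STRING mode
pos=0: emit STR "yes" (now at pos=5)
pos=6: emit NUM '3' (now at pos=7)
pos=7: enter STRING mode
pos=7: emit STR "a" (now at pos=10)
pos=10: emit NUM '0' (now at pos=11)
pos=12: emit NUM '99' (now at pos=14)
DONE. 5 tokens: [STR, NUM, STR, NUM, NUM]
Position 10: char is '0' -> NUM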